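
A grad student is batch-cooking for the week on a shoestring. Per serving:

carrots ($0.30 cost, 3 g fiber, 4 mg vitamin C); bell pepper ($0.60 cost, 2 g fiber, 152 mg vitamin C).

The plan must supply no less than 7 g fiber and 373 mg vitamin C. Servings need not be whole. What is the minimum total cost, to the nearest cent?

$1.67

carrots only: max(7/3, 373/4) = 93.25 servings → $27.98.
bell pepper only: max(7/2, 373/152) = 3.5 servings → $2.10.
carrots + bell pepper with both tight: 0.7098 servings and 2.435 servings → $1.67.
So the least-cost plan costs $1.67.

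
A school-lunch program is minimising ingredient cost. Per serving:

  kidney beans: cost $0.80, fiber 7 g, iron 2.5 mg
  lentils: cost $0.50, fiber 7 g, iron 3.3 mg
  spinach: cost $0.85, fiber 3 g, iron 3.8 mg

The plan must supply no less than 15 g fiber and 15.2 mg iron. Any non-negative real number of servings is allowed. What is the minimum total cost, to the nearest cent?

$2.30

Minimising a linear cost over {fiber ≥ 15, iron ≥ 15.2, servings ≥ 0} — the optimum is at a vertex, using one or two foods.
kidney beans only: max(15/7, 15.2/2.5) = 6.08 servings → $4.86.
lentils only: max(15/7, 15.2/3.3) = 4.606 servings → $2.30.
spinach only: max(15/3, 15.2/3.8) = 5 servings → $4.25.
kidney beans + lentils with both targets exact would need a negative amount; discard.
kidney beans + spinach with both tight: 0.5969 servings and 3.607 servings → $3.54.
lentils + spinach with both tight: 0.6826 servings and 3.407 servings → $3.24.
Cheapest feasible corner: $2.30.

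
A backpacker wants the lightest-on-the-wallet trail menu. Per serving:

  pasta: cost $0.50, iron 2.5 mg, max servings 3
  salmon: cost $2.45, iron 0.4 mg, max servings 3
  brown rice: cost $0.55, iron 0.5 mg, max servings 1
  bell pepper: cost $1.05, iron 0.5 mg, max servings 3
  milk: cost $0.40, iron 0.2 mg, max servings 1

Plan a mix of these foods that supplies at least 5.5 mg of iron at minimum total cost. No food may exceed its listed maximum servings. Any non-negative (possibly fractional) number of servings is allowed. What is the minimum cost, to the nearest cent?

Cost per mg of iron: pasta $0.2000, brown rice $1.1000, milk $2.0000, bell pepper $2.1000, salmon $6.1250.
Take 2.2 servings of pasta: +5.5 mg iron for $1.10 (total $1.10, still need 0.0 mg).
Greedy by cheapest-per-mg is optimal for a single linear constraint, so the minimum cost is $1.10.

$1.10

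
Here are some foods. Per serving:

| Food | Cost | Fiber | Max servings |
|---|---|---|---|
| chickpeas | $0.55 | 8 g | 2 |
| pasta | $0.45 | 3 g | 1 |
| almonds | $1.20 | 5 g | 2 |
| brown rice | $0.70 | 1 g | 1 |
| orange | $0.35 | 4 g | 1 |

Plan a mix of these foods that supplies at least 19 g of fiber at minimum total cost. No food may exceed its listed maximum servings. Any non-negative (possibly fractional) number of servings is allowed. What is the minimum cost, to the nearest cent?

$1.36

Cost per g of fiber: chickpeas $0.0688, orange $0.0875, pasta $0.1500, almonds $0.2400, brown rice $0.7000.
Take 2 servings of chickpeas: +16.0 g fiber for $1.10 (total $1.10, still need 3.0 g).
Take 0.75 servings of orange: +3.0 g fiber for $0.26 (total $1.36, still need 0.0 g).
Filling from the cheapest source first is optimal under one linear minimum: $1.36.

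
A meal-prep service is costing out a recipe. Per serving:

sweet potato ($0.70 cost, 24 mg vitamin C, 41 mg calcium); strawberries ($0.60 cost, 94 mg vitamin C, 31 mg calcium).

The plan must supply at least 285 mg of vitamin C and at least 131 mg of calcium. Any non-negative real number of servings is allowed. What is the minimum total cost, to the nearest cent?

$2.43

Compare the cost at each extreme point of the feasible region.
sweet potato only: max(285/24, 131/41) = 11.88 servings → $8.31.
strawberries only: max(285/94, 131/31) = 4.226 servings → $2.54.
sweet potato + strawberries with both tight: 1.119 servings and 2.746 servings → $2.43.
So the least-cost plan costs $2.43.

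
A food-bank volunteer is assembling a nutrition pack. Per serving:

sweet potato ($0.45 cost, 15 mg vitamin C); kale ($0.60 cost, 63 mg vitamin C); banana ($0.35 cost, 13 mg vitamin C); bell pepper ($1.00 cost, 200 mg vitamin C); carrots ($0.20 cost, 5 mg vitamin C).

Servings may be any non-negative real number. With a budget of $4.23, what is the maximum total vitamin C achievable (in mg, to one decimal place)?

Vitamin C per dollar: bell pepper 200, kale 105, banana 37.14, sweet potato 33.33, carrots 25.
With no serving limits, spend the whole cost allowance on bell pepper: $4.23 / $1.00 × 200 mg = 846.0 mg.

846.0 mg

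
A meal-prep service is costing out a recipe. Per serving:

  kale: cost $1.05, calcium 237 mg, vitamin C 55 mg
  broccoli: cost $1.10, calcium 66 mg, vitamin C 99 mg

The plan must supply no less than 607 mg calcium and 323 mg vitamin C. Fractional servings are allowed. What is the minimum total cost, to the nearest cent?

Minimising a linear cost over {calcium ≥ 607, vitamin C ≥ 323, servings ≥ 0} — the optimum is at a vertex, using one or two foods.
kale only: max(607/237, 323/55) = 5.873 servings → $6.17.
broccoli only: max(607/66, 323/99) = 9.197 servings → $10.12.
kale + broccoli with both tight: 1.955 servings and 2.176 servings → $4.45.
So the least-cost plan costs $4.45.

$4.45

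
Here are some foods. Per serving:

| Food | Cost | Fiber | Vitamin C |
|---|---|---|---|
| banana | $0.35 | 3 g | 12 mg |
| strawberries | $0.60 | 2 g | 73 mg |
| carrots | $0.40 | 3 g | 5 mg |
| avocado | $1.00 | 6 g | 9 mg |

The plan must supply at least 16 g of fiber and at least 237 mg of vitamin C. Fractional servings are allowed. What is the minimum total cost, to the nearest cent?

An LP optimum is at a vertex; with two nutrient constraints at most two foods are used. Check each candidate.
banana only: max(16/3, 237/12) = 19.75 servings → $6.91.
strawberries only: max(16/2, 237/73) = 8 servings → $4.80.
carrots only: max(16/3, 237/5) = 47.4 servings → $18.96.
avocado only: max(16/6, 237/9) = 26.33 servings → $26.33.
banana + strawberries with both tight: 3.559 servings and 2.662 servings → $2.84.
banana + carrots: the both-tight solution has a negative serving — not a feasible corner.
banana + avocado: the both-tight solution has a negative serving — not a feasible corner.
strawberries + carrots with both tight: 3.019 servings and 3.321 servings → $3.14.
strawberries + avocado with both tight: 3.043 servings and 1.652 servings → $3.48.
carrots + avocado with both targets exact would need a negative amount; discard.
So the least-cost plan costs $2.84.

$2.84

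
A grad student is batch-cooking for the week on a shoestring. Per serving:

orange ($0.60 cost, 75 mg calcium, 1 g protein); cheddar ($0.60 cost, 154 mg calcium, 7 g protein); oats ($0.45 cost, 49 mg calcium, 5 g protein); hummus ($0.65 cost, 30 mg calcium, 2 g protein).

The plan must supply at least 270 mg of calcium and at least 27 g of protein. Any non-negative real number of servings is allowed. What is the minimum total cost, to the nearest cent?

The cheapest plan sits at a corner of the feasible region — with two constraints it uses at most two foods.
orange only: max(270/75, 27/1) = 27 servings → $16.20.
cheddar only: max(270/154, 27/7) = 3.857 servings → $2.31.
oats only: max(270/49, 27/5) = 5.51 servings → $2.48.
hummus only: max(270/30, 27/2) = 13.5 servings → $8.78.
orange + cheddar with both targets exact would need a negative amount; discard.
orange + oats with both tight: 0.08282 servings and 5.383 servings → $2.47.
orange + hummus: the both-tight solution has a negative serving — not a feasible corner.
cheddar + oats with both tight: 0.06323 servings and 5.311 servings → $2.43.
cheddar + hummus: intersection lies outside the first quadrant.
oats + hummus with both tight: 5.192 servings and 0.5192 servings → $2.67.
The minimum over all feasible corners is $2.31.

$2.31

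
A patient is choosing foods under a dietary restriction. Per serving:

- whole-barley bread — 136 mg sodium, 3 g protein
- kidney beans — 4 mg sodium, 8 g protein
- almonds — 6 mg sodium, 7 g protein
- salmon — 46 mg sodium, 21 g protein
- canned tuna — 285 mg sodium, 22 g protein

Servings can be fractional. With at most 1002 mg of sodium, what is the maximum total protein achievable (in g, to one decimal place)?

2004.0 g

Protein per mg sodium: kidney beans 2, almonds 1.167, salmon 0.4565, canned tuna 0.07719, whole-barley bread 0.02206.
With no serving limits, spend the whole sodium allowance on kidney beans: 1002 mg / 4 mg × 8 g = 2004.0 g.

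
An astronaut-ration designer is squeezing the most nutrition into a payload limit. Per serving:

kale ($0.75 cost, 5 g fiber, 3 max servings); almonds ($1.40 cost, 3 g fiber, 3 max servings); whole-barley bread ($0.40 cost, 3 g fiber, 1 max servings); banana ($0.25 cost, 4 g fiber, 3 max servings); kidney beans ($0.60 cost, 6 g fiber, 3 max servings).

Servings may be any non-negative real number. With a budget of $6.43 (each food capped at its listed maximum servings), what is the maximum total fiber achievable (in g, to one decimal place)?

50.6 g

Fiber per dollar: banana 16, kidney beans 10, whole-barley bread 7.5, kale 6.667, almonds 2.143.
Take 3 servings of banana: spends $0.75, +12.0 g fiber (running total 12.0 g).
Take 3 servings of kidney beans: spends $1.80, +18.0 g fiber (running total 30.0 g).
Take 1 serving of whole-barley bread: spends $0.40, +3.0 g fiber (running total 33.0 g).
Take 3 servings of kale: spends $2.25, +15.0 g fiber (running total 48.0 g).
Take 0.8786 servings of almonds: spends $1.23, +2.6 g fiber (running total 50.6 g).
Greedy by best ratio exhausts the cost allowance optimally: 50.6 g.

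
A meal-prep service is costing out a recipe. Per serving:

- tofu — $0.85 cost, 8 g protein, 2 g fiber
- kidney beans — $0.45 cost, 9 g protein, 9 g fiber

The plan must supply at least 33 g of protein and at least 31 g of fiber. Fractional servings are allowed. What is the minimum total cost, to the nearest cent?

Minimising a linear cost over {protein ≥ 33, fiber ≥ 31, servings ≥ 0} — the optimum is at a vertex, using one or two foods.
tofu only: max(33/8, 31/2) = 15.5 servings → $13.18.
kidney beans only: max(33/9, 31/9) = 3.667 servings → $1.65.
tofu + kidney beans with both tight: 0.3333 servings and 3.37 servings → $1.80.
The minimum over all feasible corners is $1.65.

$1.65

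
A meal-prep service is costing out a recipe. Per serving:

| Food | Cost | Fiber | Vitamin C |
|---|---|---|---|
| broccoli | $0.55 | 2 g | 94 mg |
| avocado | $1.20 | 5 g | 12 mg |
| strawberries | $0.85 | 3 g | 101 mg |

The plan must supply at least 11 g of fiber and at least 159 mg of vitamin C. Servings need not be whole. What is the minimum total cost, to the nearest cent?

$2.74

At the optimum either one food covers both requirements or two foods hit both targets exactly; no other combination can be cheaper.
broccoli only: max(11/2, 159/94) = 5.5 servings → $3.02.
avocado only: max(11/5, 159/12) = 13.25 servings → $15.90.
strawberries only: max(11/3, 159/101) = 3.667 servings → $3.12.
broccoli + avocado with both tight: 1.487 servings and 1.605 servings → $2.74.
broccoli + strawberries: the both-tight solution has a negative serving — not a feasible corner.
avocado + strawberries with both tight: 1.352 servings and 1.414 servings → $2.82.
So the least-cost plan costs $2.74.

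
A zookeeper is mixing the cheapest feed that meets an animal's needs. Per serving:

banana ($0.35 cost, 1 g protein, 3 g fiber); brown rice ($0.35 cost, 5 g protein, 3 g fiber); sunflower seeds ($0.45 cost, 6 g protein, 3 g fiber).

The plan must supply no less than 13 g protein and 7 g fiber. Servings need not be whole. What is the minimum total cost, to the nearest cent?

$0.91

An LP optimum is at a vertex; with two nutrient constraints at most two foods are used. Check each candidate.
banana only: max(13/1, 7/3) = 13 servings → $4.55.
brown rice only: max(13/5, 7/3) = 2.6 servings → $0.91.
sunflower seeds only: max(13/6, 7/3) = 2.333 servings → $1.05.
banana + brown rice with both targets exact would need a negative amount; discard.
banana + sunflower seeds with both tight: 0.2 servings and 2.133 servings → $1.03.
brown rice + sunflower seeds with both tight: 1 serving and 1.333 servings → $0.95.
So the least-cost plan costs $0.91.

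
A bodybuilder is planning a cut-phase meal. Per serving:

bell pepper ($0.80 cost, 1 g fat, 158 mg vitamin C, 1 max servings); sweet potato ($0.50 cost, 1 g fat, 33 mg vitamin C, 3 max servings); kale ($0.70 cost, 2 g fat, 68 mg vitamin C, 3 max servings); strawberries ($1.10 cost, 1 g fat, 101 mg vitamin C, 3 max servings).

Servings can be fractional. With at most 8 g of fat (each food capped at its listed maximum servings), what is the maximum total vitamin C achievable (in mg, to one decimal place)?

Vitamin C per g fat: bell pepper 158, strawberries 101, kale 34, sweet potato 33.
Take 1 serving of bell pepper: uses 1 g fat, +158.0 mg vitamin C (running total 158.0 mg).
Take 3 servings of strawberries: uses 3 g fat, +303.0 mg vitamin C (running total 461.0 mg).
Take 2 servings of kale: uses 4 g fat, +136.0 mg vitamin C (running total 597.0 mg).
Filling greedily by vitamin C-per-g fat is optimal for one linear limit, giving 597.0 mg.

597.0 mg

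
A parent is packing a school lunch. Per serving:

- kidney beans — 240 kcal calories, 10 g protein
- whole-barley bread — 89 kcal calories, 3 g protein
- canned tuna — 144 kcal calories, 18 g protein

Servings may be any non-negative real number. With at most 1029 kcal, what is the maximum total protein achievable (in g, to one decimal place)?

Protein per kcal: canned tuna 0.125, kidney beans 0.04167, whole-barley bread 0.03371.
With no serving limits, spend the whole calories allowance on canned tuna: 1029 kcal / 144 kcal × 18 g = 128.6 g.

128.6 g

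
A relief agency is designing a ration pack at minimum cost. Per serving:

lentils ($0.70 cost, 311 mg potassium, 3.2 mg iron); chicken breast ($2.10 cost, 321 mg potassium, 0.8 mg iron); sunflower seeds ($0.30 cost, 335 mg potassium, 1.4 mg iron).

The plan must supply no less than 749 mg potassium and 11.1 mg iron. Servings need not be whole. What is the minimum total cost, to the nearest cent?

Compare the cost at each extreme point of the feasible region.
lentils only: max(749/311, 11.1/3.2) = 3.469 servings → $2.43.
chicken breast only: max(749/321, 11.1/0.8) = 13.88 servings → $29.14.
sunflower seeds only: max(749/335, 11.1/1.4) = 7.929 servings → $2.38.
lentils + chicken breast: intersection lies outside the first quadrant.
lentils + sunflower seeds: the both-tight solution has a negative serving — not a feasible corner.
chicken breast + sunflower seeds: the both-tight solution has a negative serving — not a feasible corner.
Cheapest feasible corner: $2.38.

$2.38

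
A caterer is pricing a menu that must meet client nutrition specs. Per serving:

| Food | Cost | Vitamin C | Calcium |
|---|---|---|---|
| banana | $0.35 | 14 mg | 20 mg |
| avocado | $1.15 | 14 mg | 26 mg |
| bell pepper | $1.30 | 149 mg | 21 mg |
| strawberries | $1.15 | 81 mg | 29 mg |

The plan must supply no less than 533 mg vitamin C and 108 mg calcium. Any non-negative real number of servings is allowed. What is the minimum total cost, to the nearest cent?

$5.07

At the optimum either one food covers both requirements or two foods hit both targets exactly; no other combination can be cheaper.
banana only: max(533/14, 108/20) = 38.07 servings → $13.32.
avocado only: max(533/14, 108/26) = 38.07 servings → $43.78.
bell pepper only: max(533/149, 108/21) = 5.143 servings → $6.69.
strawberries only: max(533/81, 108/29) = 6.58 servings → $7.57.
banana + avocado with both targets exact would need a negative amount; discard.
banana + bell pepper with both tight: 1.824 servings and 3.406 servings → $5.07.
banana + strawberries: the both-tight solution has a negative serving — not a feasible corner.
avocado + bell pepper with both tight: 1.368 servings and 3.449 servings → $6.06.
avocado + strawberries with both targets exact would need a negative amount; discard.
bell pepper + strawberries with both tight: 2.561 servings and 1.87 servings → $5.48.
Cheapest feasible corner: $5.07.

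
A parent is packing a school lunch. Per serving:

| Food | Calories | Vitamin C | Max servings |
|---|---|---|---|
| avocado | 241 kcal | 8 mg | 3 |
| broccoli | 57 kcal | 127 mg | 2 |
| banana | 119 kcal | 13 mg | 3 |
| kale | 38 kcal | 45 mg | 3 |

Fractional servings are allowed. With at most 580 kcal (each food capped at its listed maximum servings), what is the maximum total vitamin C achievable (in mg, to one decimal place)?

Vitamin C per kcal: broccoli 2.228, kale 1.184, banana 0.1092, avocado 0.0332.
Take 2 servings of broccoli: uses 114 kcal, +254.0 mg vitamin C (running total 254.0 mg).
Take 3 servings of kale: uses 114 kcal, +135.0 mg vitamin C (running total 389.0 mg).
Take 2.958 servings of banana: uses 352 kcal, +38.5 mg vitamin C (running total 427.5 mg).
Greedy by best ratio exhausts the calories allowance optimally: 427.5 mg.

427.5 mg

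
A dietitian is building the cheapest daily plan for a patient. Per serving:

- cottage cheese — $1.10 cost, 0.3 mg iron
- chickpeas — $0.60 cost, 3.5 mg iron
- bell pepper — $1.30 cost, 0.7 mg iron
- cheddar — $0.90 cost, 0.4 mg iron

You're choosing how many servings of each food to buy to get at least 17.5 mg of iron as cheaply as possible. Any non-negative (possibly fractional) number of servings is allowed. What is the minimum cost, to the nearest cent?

$3.00

Cost per mg of iron: chickpeas $0.1714, bell pepper $1.8571, cheddar $2.2500, cottage cheese $3.6667.
With no serving limits, use only chickpeas: 17.5 mg / 3.5 mg = 5 servings × $0.60 = $3.00.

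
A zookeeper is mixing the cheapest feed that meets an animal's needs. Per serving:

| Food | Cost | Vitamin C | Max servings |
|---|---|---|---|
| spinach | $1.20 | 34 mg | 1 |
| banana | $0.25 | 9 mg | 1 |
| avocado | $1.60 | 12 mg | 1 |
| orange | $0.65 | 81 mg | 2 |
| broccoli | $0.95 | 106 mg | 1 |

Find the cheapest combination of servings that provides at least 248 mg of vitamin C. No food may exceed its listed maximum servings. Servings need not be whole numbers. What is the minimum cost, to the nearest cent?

Cost per mg of vitamin C: orange $0.0080, broccoli $0.0090, banana $0.0278, spinach $0.0353, avocado $0.1333.
Take 2 servings of orange: +162.0 mg vitamin C for $1.30 (total $1.30, still need 86.0 mg).
Take 0.8113 servings of broccoli: +86.0 mg vitamin C for $0.77 (total $2.07, still need 0.0 mg).
Filling from the cheapest source first is optimal under one linear minimum: $2.07.

$2.07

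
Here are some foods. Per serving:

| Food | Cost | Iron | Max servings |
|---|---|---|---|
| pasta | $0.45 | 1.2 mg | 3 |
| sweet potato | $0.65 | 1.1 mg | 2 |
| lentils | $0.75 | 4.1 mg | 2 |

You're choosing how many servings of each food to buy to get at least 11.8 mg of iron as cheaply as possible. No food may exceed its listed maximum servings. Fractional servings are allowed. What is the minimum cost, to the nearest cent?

Cost per mg of iron: lentils $0.1829, pasta $0.3750, sweet potato $0.5909.
Take 2 servings of lentils: +8.2 mg iron for $1.50 (total $1.50, still need 3.6 mg).
Take 3 servings of pasta: +3.6 mg iron for $1.35 (total $2.85, still need 0.0 mg).
Filling from the cheapest source first is optimal under one linear minimum: $2.85.

$2.85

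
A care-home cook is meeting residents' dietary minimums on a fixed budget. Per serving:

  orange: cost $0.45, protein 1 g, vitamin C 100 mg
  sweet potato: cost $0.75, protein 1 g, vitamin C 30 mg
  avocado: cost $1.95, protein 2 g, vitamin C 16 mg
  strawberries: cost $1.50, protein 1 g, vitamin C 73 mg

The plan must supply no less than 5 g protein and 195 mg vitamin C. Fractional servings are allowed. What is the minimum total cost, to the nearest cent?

$2.25

Two binding constraints pin down two serving amounts, so the optimal mix uses at most two foods. The candidates are each food alone (scaled to the tighter of protein/vitamin C) and each pair with both constraints tight.
orange only: max(5/1, 195/100) = 5 servings → $2.25.
sweet potato only: max(5/1, 195/30) = 6.5 servings → $4.88.
avocado only: max(5/2, 195/16) = 12.19 servings → $23.77.
strawberries only: max(5/1, 195/73) = 5 servings → $7.50.
orange + sweet potato with both tight: 0.6429 servings and 4.357 servings → $3.56.
orange + avocado with both tight: 1.685 servings and 1.658 servings → $3.99.
orange + strawberries: the both-tight solution has a negative serving — not a feasible corner.
sweet potato + avocado with both targets exact would need a negative amount; discard.
sweet potato + strawberries with both tight: 3.953 servings and 1.047 servings → $4.53.
avocado + strawberries with both tight: 1.308 servings and 2.385 servings → $6.13.
Cheapest feasible corner: $2.25.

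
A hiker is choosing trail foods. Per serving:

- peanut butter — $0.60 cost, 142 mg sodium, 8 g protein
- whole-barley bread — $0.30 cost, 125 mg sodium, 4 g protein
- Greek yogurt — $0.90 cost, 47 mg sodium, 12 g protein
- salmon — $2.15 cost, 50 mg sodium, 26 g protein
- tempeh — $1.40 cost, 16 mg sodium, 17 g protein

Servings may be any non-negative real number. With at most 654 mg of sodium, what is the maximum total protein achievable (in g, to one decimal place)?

Protein per mg sodium: tempeh 1.062, salmon 0.52, Greek yogurt 0.2553, peanut butter 0.05634, whole-barley bread 0.032.
With no serving limits, spend the whole sodium allowance on tempeh: 654 mg / 16 mg × 17 g = 694.9 g.

694.9 g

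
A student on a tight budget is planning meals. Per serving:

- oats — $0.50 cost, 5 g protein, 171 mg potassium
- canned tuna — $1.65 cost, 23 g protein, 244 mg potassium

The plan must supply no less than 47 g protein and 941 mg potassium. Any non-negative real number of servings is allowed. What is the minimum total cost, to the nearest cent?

This is a tiny linear program; its minimum lies at a vertex of the feasible set. List the vertices and price them.
oats only: max(47/5, 941/171) = 9.4 servings → $4.70.
canned tuna only: max(47/23, 941/244) = 3.857 servings → $6.36.
oats + canned tuna with both tight: 3.75 servings and 1.228 servings → $3.90.
So the least-cost plan costs $3.90.

$3.90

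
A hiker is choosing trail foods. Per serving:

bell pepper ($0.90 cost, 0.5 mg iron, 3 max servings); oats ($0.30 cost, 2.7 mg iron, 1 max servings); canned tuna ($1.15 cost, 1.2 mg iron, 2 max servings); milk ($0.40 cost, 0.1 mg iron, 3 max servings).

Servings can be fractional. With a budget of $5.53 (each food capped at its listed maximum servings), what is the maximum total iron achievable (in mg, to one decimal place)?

6.7 mg

Iron per dollar: oats 9, canned tuna 1.043, bell pepper 0.5556, milk 0.25.
Take 1 serving of oats: spends $0.30, +2.7 mg iron (running total 2.7 mg).
Take 2 servings of canned tuna: spends $2.30, +2.4 mg iron (running total 5.1 mg).
Take 3 servings of bell pepper: spends $2.70, +1.5 mg iron (running total 6.6 mg).
Take 0.575 servings of milk: spends $0.23, +0.1 mg iron (running total 6.7 mg).
Greedy by best ratio exhausts the cost allowance optimally: 6.7 mg.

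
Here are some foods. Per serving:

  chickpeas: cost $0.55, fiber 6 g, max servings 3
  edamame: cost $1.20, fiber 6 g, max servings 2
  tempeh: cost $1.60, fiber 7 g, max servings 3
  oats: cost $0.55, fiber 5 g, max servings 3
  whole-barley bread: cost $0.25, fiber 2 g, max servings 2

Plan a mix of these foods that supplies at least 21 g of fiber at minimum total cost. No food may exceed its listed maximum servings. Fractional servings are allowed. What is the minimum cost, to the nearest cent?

Cost per g of fiber: chickpeas $0.0917, oats $0.1100, whole-barley bread $0.1250, edamame $0.2000, tempeh $0.2286.
Take 3 servings of chickpeas: +18.0 g fiber for $1.65 (total $1.65, still need 3.0 g).
Take 0.6 servings of oats: +3.0 g fiber for $0.33 (total $1.98, still need 0.0 g).
Filling from the cheapest source first is optimal under one linear minimum: $1.98.

$1.98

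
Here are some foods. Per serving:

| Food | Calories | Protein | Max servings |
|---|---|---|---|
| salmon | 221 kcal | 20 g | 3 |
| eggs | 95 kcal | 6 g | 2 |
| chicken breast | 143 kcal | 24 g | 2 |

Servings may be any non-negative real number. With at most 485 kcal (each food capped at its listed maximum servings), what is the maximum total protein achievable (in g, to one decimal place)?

Protein per kcal: chicken breast 0.1678, salmon 0.0905, eggs 0.06316.
Take 2 servings of chicken breast: uses 286 kcal, +48.0 g protein (running total 48.0 g).
Take 0.9005 servings of salmon: uses 199 kcal, +18.0 g protein (running total 66.0 g).
Greedy by best ratio exhausts the calories allowance optimally: 66.0 g.

66.0 g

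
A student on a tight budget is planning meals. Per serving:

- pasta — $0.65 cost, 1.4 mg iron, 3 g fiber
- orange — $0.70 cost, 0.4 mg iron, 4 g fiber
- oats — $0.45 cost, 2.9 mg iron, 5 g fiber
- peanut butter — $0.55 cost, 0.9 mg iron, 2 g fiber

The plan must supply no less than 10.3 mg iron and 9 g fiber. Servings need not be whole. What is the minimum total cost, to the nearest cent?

With two linear requirements the optimum uses one or two foods; enumerate the corners.
pasta only: max(10.3/1.4, 9/3) = 7.357 servings → $4.78.
orange only: max(10.3/0.4, 9/4) = 25.75 servings → $18.02.
oats only: max(10.3/2.9, 9/5) = 3.552 servings → $1.60.
peanut butter only: max(10.3/0.9, 9/2) = 11.44 servings → $6.29.
pasta + orange with both targets exact would need a negative amount; discard.
pasta + oats: the both-tight solution has a negative serving — not a feasible corner.
pasta + peanut butter: the both-tight solution has a negative serving — not a feasible corner.
orange + oats with both targets exact would need a negative amount; discard.
orange + peanut butter: the both-tight solution has a negative serving — not a feasible corner.
oats + peanut butter: the both-tight solution has a negative serving — not a feasible corner.
Cheapest feasible corner: $1.60.

$1.60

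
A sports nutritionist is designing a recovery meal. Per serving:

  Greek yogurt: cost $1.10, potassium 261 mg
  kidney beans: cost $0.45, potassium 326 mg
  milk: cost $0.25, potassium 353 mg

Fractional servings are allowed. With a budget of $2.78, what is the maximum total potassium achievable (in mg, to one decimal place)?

Potassium per dollar: milk 1412, kidney beans 724.4, Greek yogurt 237.3.
With no serving limits, spend the whole cost allowance on milk: $2.78 / $0.25 × 353 mg = 3925.4 mg.

3925.4 mg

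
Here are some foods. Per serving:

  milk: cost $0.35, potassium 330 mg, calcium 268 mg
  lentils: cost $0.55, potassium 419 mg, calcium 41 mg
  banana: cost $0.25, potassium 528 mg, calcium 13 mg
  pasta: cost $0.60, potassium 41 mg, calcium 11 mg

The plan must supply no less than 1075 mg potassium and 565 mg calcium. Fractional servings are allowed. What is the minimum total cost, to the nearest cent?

$0.91

Compare the cost at each extreme point of the feasible region.
milk only: max(1075/330, 565/268) = 3.258 servings → $1.14.
lentils only: max(1075/419, 565/41) = 13.78 servings → $7.58.
banana only: max(1075/528, 565/13) = 43.46 servings → $10.87.
pasta only: max(1075/41, 565/11) = 51.36 servings → $30.82.
milk + lentils with both tight: 1.951 servings and 1.029 servings → $1.25.
milk + banana with both tight: 2.072 servings and 0.7408 servings → $0.91.
milk + pasta with both tight: 1.541 servings and 13.81 servings → $8.83.
lentils + banana: the both-tight solution has a negative serving — not a feasible corner.
lentils + pasta: the both-tight solution has a negative serving — not a feasible corner.
banana + pasta: the both-tight solution has a negative serving — not a feasible corner.
The minimum over all feasible corners is $0.91.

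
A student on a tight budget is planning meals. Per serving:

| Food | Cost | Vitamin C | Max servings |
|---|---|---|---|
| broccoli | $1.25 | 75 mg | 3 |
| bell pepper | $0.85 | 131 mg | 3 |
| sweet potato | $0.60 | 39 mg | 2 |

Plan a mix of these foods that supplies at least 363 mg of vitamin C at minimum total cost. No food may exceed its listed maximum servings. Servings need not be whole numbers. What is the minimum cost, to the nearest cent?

Cost per mg of vitamin C: bell pepper $0.0065, sweet potato $0.0154, broccoli $0.0167.
Take 2.771 servings of bell pepper: +363.0 mg vitamin C for $2.36 (total $2.36, still need 0.0 mg).
Filling from the cheapest source first is optimal under one linear minimum: $2.36.

$2.36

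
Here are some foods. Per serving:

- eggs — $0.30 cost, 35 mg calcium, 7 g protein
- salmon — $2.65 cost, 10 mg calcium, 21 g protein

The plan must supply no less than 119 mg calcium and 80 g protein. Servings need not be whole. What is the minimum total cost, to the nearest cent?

Minimising a linear cost over {calcium ≥ 119, protein ≥ 80, servings ≥ 0} — the optimum is at a vertex, using one or two foods.
eggs only: max(119/35, 80/7) = 11.43 servings → $3.43.
salmon only: max(119/10, 80/21) = 11.9 servings → $31.54.
eggs + salmon with both tight: 2.555 servings and 2.958 servings → $8.60.
Cheapest feasible corner: $3.43.

$3.43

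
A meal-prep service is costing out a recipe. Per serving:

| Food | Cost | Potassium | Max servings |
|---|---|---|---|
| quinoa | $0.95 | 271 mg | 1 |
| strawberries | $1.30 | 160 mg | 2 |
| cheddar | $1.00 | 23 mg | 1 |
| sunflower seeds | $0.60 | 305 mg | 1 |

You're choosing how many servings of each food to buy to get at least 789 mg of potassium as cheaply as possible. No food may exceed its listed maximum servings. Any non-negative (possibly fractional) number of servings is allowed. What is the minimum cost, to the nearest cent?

$3.28

Cost per mg of potassium: sunflower seeds $0.0020, quinoa $0.0035, strawberries $0.0081, cheddar $0.0435.
Take 1 serving of sunflower seeds: +305.0 mg potassium for $0.60 (total $0.60, still need 484.0 mg).
Take 1 serving of quinoa: +271.0 mg potassium for $0.95 (total $1.55, still need 213.0 mg).
Take 1.331 servings of strawberries: +213.0 mg potassium for $1.73 (total $3.28, still need 0.0 mg).
Filling from the cheapest source first is optimal under one linear minimum: $3.28.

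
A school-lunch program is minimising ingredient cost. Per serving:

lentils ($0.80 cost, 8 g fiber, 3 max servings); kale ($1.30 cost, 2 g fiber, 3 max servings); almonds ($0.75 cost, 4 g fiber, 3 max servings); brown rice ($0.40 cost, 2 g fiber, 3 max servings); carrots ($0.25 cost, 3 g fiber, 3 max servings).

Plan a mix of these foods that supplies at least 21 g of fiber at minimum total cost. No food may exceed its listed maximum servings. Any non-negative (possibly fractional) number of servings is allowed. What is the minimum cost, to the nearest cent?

$1.95

Cost per g of fiber: carrots $0.0833, lentils $0.1000, almonds $0.1875, brown rice $0.2000, kale $0.6500.
Take 3 servings of carrots: +9.0 g fiber for $0.75 (total $0.75, still need 12.0 g).
Take 1.5 servings of lentils: +12.0 g fiber for $1.20 (total $1.95, still need 0.0 g).
Filling from the cheapest source first is optimal under one linear minimum: $1.95.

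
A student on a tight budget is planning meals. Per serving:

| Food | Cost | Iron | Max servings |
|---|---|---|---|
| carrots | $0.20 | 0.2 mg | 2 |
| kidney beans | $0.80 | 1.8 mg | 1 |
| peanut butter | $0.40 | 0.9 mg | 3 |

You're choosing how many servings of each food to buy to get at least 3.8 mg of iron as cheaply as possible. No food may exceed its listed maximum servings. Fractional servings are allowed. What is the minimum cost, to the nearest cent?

Cost per mg of iron: kidney beans $0.4444, peanut butter $0.4444, carrots $1.0000.
Take 1 serving of kidney beans: +1.8 mg iron for $0.80 (total $0.80, still need 2.0 mg).
Take 2.222 servings of peanut butter: +2.0 mg iron for $0.89 (total $1.69, still need 0.0 mg).
Filling from the cheapest source first is optimal under one linear minimum: $1.69.

$1.69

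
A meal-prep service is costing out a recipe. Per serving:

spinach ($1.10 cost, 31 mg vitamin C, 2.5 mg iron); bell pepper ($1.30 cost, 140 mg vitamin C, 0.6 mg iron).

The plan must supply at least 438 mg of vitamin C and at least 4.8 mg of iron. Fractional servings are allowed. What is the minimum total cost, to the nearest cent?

A basic optimal solution has at most two foods positive. Try each food alone and each pair with both targets met exactly.
spinach only: max(438/31, 4.8/2.5) = 14.13 servings → $15.54.
bell pepper only: max(438/140, 4.8/0.6) = 8 servings → $10.40.
spinach + bell pepper with both tight: 1.235 servings and 2.855 servings → $5.07.
So the least-cost plan costs $5.07.

$5.07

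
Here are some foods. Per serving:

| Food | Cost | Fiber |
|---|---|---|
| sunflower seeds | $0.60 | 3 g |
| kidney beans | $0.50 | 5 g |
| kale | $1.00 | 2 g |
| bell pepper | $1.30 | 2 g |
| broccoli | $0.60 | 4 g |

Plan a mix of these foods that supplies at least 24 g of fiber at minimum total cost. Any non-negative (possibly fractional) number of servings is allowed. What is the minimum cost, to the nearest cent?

$2.40

Cost per g of fiber: kidney beans $0.1000, broccoli $0.1500, sunflower seeds $0.2000, kale $0.5000, bell pepper $0.6500.
With no serving limits, use only kidney beans: 24 g / 5 g = 4.8 servings × $0.50 = $2.40.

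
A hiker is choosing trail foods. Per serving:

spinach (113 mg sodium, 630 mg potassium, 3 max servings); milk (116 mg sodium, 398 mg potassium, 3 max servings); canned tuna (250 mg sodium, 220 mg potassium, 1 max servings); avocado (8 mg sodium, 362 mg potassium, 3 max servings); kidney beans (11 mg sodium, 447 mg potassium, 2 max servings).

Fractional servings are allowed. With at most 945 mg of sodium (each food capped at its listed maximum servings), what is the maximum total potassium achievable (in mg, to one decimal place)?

5250.6 mg

Potassium per mg sodium: avocado 45.25, kidney beans 40.64, spinach 5.575, milk 3.431, canned tuna 0.88.
Take 3 servings of avocado: uses 24 mg sodium, +1086.0 mg potassium (running total 1086.0 mg).
Take 2 servings of kidney beans: uses 22 mg sodium, +894.0 mg potassium (running total 1980.0 mg).
Take 3 servings of spinach: uses 339 mg sodium, +1890.0 mg potassium (running total 3870.0 mg).
Take 3 servings of milk: uses 348 mg sodium, +1194.0 mg potassium (running total 5064.0 mg).
Take 0.848 servings of canned tuna: uses 212 mg sodium, +186.6 mg potassium (running total 5250.6 mg).
Filling greedily by potassium-per-mg sodium is optimal for one linear limit, giving 5250.6 mg.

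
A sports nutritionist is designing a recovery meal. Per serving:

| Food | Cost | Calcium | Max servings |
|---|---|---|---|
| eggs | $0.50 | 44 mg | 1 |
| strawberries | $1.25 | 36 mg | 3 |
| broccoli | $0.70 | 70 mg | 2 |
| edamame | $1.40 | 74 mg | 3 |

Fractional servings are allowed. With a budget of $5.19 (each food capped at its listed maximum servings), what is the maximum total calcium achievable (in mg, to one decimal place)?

Calcium per dollar: broccoli 100, eggs 88, edamame 52.86, strawberries 28.8.
Take 2 servings of broccoli: spends $1.40, +140.0 mg calcium (running total 140.0 mg).
Take 1 serving of eggs: spends $0.50, +44.0 mg calcium (running total 184.0 mg).
Take 2.35 servings of edamame: spends $3.29, +173.9 mg calcium (running total 357.9 mg).
Filling greedily by calcium-per-dollar is optimal for one linear limit, giving 357.9 mg.

357.9 mg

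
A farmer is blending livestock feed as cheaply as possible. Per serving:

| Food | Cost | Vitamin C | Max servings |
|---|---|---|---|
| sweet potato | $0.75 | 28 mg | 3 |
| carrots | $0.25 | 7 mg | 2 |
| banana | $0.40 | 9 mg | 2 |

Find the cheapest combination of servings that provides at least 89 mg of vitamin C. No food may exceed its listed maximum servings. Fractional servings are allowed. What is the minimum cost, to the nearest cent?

Cost per mg of vitamin C: sweet potato $0.0268, carrots $0.0357, banana $0.0444.
Take 3 servings of sweet potato: +84.0 mg vitamin C for $2.25 (total $2.25, still need 5.0 mg).
Take 0.7143 servings of carrots: +5.0 mg vitamin C for $0.18 (total $2.43, still need 0.0 mg).
Greedy by cheapest-per-mg is optimal for a single linear constraint, so the minimum cost is $2.43.

$2.43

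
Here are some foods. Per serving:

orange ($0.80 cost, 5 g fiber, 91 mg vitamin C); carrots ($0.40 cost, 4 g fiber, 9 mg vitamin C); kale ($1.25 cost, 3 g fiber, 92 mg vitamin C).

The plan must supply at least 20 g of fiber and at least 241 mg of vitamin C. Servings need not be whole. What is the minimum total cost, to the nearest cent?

An LP optimum is at a vertex; with two nutrient constraints at most two foods are used. Check each candidate.
orange only: max(20/5, 241/91) = 4 servings → $3.20.
carrots only: max(20/4, 241/9) = 26.78 servings → $10.71.
kale only: max(20/3, 241/92) = 6.667 servings → $8.33.
orange + carrots with both tight: 2.458 servings and 1.928 servings → $2.74.
orange + kale with both targets exact would need a negative amount; discard.
carrots + kale with both tight: 3.276 servings and 2.299 servings → $4.18.
The minimum over all feasible corners is $2.74.

$2.74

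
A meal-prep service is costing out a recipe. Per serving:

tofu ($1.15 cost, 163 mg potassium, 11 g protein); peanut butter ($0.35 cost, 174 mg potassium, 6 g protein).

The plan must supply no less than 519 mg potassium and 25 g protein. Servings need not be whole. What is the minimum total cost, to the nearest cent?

$1.46

tofu only: max(519/163, 25/11) = 3.184 servings → $3.66.
peanut butter only: max(519/174, 25/6) = 4.167 servings → $1.46.
tofu + peanut butter with both tight: 1.321 servings and 1.746 servings → $2.13.
The minimum over all feasible corners is $1.46.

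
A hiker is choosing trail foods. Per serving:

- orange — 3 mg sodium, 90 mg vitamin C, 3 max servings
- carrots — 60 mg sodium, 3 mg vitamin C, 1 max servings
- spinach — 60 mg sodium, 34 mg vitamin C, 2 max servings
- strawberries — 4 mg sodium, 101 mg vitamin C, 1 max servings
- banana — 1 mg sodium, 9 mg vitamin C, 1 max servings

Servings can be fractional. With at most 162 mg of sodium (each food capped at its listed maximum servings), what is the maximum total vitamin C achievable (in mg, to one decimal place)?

449.4 mg

Vitamin C per mg sodium: orange 30, strawberries 25.25, banana 9, spinach 0.5667, carrots 0.05.
Take 3 servings of orange: uses 9 mg sodium, +270.0 mg vitamin C (running total 270.0 mg).
Take 1 serving of strawberries: uses 4 mg sodium, +101.0 mg vitamin C (running total 371.0 mg).
Take 1 serving of banana: uses 1 mg sodium, +9.0 mg vitamin C (running total 380.0 mg).
Take 2 servings of spinach: uses 120 mg sodium, +68.0 mg vitamin C (running total 448.0 mg).
Take 0.4667 servings of carrots: uses 28 mg sodium, +1.4 mg vitamin C (running total 449.4 mg).
Filling greedily by vitamin C-per-mg sodium is optimal for one linear limit, giving 449.4 mg.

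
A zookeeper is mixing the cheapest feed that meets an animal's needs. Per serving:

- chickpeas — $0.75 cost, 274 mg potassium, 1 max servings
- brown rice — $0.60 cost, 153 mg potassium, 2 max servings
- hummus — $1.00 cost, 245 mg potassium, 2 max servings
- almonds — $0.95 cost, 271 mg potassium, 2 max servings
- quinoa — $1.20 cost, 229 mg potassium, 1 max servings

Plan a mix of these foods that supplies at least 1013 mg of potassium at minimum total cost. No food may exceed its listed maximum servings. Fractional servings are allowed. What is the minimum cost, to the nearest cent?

Cost per mg of potassium: chickpeas $0.0027, almonds $0.0035, brown rice $0.0039, hummus $0.0041, quinoa $0.0052.
Take 1 serving of chickpeas: +274.0 mg potassium for $0.75 (total $0.75, still need 739.0 mg).
Take 2 servings of almonds: +542.0 mg potassium for $1.90 (total $2.65, still need 197.0 mg).
Take 1.288 servings of brown rice: +197.0 mg potassium for $0.77 (total $3.42, still need 0.0 mg).
Greedy by cheapest-per-mg is optimal for a single linear constraint, so the minimum cost is $3.42.

$3.42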